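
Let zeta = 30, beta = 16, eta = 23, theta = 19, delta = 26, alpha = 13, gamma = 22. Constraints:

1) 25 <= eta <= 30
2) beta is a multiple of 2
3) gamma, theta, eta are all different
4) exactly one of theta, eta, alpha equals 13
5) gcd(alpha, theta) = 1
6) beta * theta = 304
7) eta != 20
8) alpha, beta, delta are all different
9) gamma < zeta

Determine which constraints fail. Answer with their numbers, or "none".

1) eta = 23 is outside [25, 30]  ✗
2) 16 / 2 = 8, so 2 divides 16  ✓
3) values 22, 19, 23 are pairwise distinct  ✓
4) theta=19, eta=23, alpha=13; 1 of them equals 13  ✓
5) gcd(13, 19) = 1  ✓
6) beta * theta = 16 * 19 = 304  ✓
7) eta = 23, and 23 ≠ 20  ✓
8) values 13, 16, 26 are pairwise distinct  ✓
9) gamma = 22, zeta = 30; 22 < 30  ✓

No — constraint 1 is not satisfied.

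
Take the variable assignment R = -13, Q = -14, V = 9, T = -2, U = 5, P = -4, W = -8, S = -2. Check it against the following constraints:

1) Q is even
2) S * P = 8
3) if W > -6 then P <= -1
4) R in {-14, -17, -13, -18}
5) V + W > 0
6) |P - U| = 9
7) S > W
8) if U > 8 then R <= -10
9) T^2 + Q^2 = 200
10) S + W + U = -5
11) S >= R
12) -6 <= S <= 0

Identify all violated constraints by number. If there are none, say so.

1) Q = -14 is even — OK.
2) S * P = -2 * (-4) = 8 — OK.
3) W = -8, not > -6; antecedent false, conditional vacuously true — OK.
4) R = -13 is in {-14, -17, -13, -18} — OK.
5) V + W = 9 + (-8) = 1; 1 > 0 — OK.
6) |-4 - 5| = 9 — OK.
7) S = -2, W = -8; -2 > -8 — OK.
8) U = 5, not > 8; antecedent false, conditional vacuously true — OK.
9) T^2 + Q^2 = (-2)^2 + (-14)^2 = 4 + 196 = 200 — OK.
10) S + W + U = -2 + (-8) + 5 = -5 — OK.
11) S = -2, R = -13; -2 ≥ -13 — OK.
12) S = -2 lies in [-6, 0] — OK.

The assignment satisfies every constraint.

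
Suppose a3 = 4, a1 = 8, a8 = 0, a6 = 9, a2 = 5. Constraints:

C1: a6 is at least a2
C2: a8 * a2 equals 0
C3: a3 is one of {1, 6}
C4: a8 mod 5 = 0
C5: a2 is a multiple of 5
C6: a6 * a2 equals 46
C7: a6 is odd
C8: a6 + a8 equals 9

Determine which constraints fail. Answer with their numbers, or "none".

Constraints 3, 6 are violated.

C1: a6 = 9, a2 = 5; 9 ≥ 5 — OK.
C2: a8 * a2 = 0 * 5 = 0 — OK.
C3: a3 = 4 is not in {1, 6} — violated.
C4: 0 mod 5 = 0 — OK.
C5: 5 / 5 = 1, so 5 divides 5 — OK.
C6: a6 * a2 = 9 * 5 = 45, not 46 — violated.
C7: a6 = 9 is odd — OK.
C8: a6 + a8 = 9 + 0 = 9 — OK.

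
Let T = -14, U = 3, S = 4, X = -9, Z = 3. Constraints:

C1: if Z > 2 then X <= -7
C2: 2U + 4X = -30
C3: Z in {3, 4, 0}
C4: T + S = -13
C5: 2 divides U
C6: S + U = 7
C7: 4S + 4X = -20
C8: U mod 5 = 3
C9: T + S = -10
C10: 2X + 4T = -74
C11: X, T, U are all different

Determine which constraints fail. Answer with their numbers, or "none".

Constraints 4 and 5 are violated.

C1: Z = 3 > 2, so we need X ≤ -7; X = -9 ≤ -7  OK
C2: 2U + 4X = 2(3) + 4(-9) = -30  OK
C3: Z = 3 is in {3, 4, 0}  OK
C4: T + S = -14 + 4 = -10, not -13  FAIL
C5: 3 = 2*1 + 1, so 2 does not divide 3  FAIL
C6: S + U = 4 + 3 = 7  OK
C7: 4S + 4X = 4(4) + 4(-9) = -20  OK
C8: 3 mod 5 = 3  OK
C9: T + S = -14 + 4 = -10  OK
C10: 2X + 4T = 2(-9) + 4(-14) = -74  OK
C11: values -9, -14, 3 are pairwise distinct  OK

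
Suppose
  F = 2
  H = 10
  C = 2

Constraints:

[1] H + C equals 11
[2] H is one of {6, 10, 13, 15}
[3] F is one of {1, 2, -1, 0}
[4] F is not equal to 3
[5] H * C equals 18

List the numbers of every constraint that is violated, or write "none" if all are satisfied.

[1] H + C = 10 + 2 = 12, not 11 — fails.
[2] H = 10 is in {6, 10, 13, 15} — holds.
[3] F = 2 is in {1, 2, -1, 0} — holds.
[4] F = 2, and 2 ≠ 3 — holds.
[5] H * C = 10 * 2 = 20, not 18 — fails.

No — constraints 1 and 5 are not satisfied.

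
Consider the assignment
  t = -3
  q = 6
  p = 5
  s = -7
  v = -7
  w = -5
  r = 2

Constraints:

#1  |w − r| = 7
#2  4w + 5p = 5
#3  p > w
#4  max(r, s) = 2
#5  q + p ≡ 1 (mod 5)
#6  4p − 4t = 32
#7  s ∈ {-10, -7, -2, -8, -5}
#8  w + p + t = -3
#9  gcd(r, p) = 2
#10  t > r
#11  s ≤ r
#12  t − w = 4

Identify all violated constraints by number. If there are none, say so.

#1 |-5 − 2| = 7 — holds.
#2 4w + 5p = 4(-5) + 5(5) = 5 — holds.
#3 p = 5, w = -5; 5 > -5 — holds.
#4 max(2, -7) = 2 — holds.
#5 q + p = 11; 11 mod 5 = 1 — holds.
#6 4p − 4t = 4(5) − 4(-3) = 32 — holds.
#7 s = -7 is in {-10, -7, -2, -8, -5} — holds.
#8 w + p + t = -5 + 5 + (-3) = -3 — holds.
#9 gcd(2, 5) = 1, not 2 — does not hold.
#10 t = -3, r = 2; -3 ≤ 2 (want >) — does not hold.
#11 s = -7, r = 2; -7 ≤ 2 — holds.
#12 t − w = -3 − (-5) = 2, not 4 — does not hold.

The assignment fails constraints 9, 10, and 12.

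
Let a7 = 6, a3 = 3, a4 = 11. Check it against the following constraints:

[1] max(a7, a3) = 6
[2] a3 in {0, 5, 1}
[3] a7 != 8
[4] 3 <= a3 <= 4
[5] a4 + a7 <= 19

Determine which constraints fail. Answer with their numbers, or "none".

[1] max(6, 3) = 6 — OK.
[2] a3 = 3 is not in {0, 5, 1} — violated.
[3] a7 = 6, and 6 ≠ 8 — OK.
[4] a3 = 3 lies in [3, 4] — OK.
[5] a4 + a7 = 11 + 6 = 17; 17 ≤ 19 — OK.

No — constraint 2 is not satisfied.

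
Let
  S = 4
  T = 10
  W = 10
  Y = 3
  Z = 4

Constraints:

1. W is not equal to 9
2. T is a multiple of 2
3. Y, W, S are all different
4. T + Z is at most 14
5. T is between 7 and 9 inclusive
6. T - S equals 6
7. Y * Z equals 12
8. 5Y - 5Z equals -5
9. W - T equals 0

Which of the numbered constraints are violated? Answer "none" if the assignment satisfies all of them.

1. W = 10, and 10 ≠ 9  yes
2. 10 / 2 = 5, so 2 divides 10  yes
3. values 3, 10, 4 are pairwise distinct  yes
4. T + Z = 10 + 4 = 14; 14 ≤ 14  yes
5. T = 10 is outside [7, 9]  no
6. T - S = 10 - 4 = 6  yes
7. Y * Z = 3 * 4 = 12  yes
8. 5Y - 5Z = 5(3) - 5(4) = -5  yes
9. W - T = 10 - 10 = 0  yes

No — constraint 5 is not satisfied.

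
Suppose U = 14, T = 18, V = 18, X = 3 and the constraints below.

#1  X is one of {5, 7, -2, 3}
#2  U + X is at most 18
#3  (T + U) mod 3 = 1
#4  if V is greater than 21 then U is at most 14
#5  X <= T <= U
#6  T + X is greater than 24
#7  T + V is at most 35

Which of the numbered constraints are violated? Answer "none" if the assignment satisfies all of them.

The assignment fails constraints 3, 5, 6, and 7.

#1 X = 3 is in {5, 7, -2, 3} — holds.
#2 U + X = 14 + 3 = 17; 17 ≤ 18 — holds.
#3 T + U = 32; 32 mod 3 = 2, not 1 — fails.
#4 V = 18, not > 21; antecedent false, conditional vacuously true — holds.
#5 values 3, 18, 14; T = 18 is not <= U = 14 — fails.
#6 T + X = 18 + 3 = 21; 21 ≤ 24, bound 24 not met — fails.
#7 T + V = 18 + 18 = 36; 36 > 35, bound 35 not met — fails.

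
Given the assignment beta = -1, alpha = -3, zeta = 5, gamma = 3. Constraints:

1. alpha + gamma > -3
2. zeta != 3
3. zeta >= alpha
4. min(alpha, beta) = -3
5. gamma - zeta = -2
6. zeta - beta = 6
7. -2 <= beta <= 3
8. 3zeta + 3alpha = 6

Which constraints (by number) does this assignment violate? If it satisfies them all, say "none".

Yes — all constraints hold.

1. alpha + gamma = -3 + 3 = 0; 0 > -3 — holds.
2. zeta = 5, and 5 ≠ 3 — holds.
3. zeta = 5, alpha = -3; 5 ≥ -3 — holds.
4. min(-3, -1) = -3 — holds.
5. gamma - zeta = 3 - 5 = -2 — holds.
6. zeta - beta = 5 - (-1) = 6 — holds.
7. beta = -1 lies in [-2, 3] — holds.
8. 3zeta + 3alpha = 3(5) + 3(-3) = 6 — holds.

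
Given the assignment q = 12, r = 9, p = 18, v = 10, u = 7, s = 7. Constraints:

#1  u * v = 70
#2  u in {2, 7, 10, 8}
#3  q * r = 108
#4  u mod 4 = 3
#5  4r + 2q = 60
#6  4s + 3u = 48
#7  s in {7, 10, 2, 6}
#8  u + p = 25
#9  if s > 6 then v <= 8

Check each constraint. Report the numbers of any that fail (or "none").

#1 u * v = 7 * 10 = 70 — holds.
#2 u = 7 is in {2, 7, 10, 8} — holds.
#3 q * r = 12 * 9 = 108 — holds.
#4 7 mod 4 = 3 — holds.
#5 4r + 2q = 4(9) + 2(12) = 60 — holds.
#6 4s + 3u = 4(7) + 3(7) = 49, not 48 — does not hold.
#7 s = 7 is in {7, 10, 2, 6} — holds.
#8 u + p = 7 + 18 = 25 — holds.
#9 s = 7 > 6, so we need v ≤ 8; but v = 10 > 8 — does not hold.

Constraints 6, 9 do not hold.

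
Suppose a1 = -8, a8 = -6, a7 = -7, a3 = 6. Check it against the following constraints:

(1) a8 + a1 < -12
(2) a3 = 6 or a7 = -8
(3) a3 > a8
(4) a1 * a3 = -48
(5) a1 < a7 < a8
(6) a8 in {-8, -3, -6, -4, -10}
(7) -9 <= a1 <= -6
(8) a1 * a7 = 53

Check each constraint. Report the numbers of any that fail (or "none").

Constraint 8 does not hold.

(1) a8 + a1 = -6 + (-8) = -14; -14 < -12 — holds.
(2) a3 = 6 = 6 (first disjunct) — holds.
(3) a3 = 6, a8 = -6; 6 > -6 — holds.
(4) a1 * a3 = -8 * 6 = -48 — holds.
(5) values -8 < -7 < -6 — holds.
(6) a8 = -6 is in {-8, -3, -6, -4, -10} — holds.
(7) a1 = -8 lies in [-9, -6] — holds.
(8) a1 * a7 = -8 * (-7) = 56, not 53 — does not hold.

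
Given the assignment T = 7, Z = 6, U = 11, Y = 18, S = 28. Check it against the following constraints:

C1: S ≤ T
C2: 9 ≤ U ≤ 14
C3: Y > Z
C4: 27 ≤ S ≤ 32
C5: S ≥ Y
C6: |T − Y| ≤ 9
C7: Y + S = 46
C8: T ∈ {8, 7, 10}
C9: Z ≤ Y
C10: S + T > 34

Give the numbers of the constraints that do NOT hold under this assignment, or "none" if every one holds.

C1: S = 28, T = 7; 28 > 7 (want ≤)  fails
C2: U = 11 lies in [9, 14]  holds
C3: Y = 18, Z = 6; 18 > 6  holds
C4: S = 28 lies in [27, 32]  holds
C5: S = 28, Y = 18; 28 ≥ 18  holds
C6: |7 − 18| = 11; 11 > 9, exceeds bound 9  fails
C7: Y + S = 18 + 28 = 46  holds
C8: T = 7 is in {8, 7, 10}  holds
C9: Z = 6, Y = 18; 6 ≤ 18  holds
C10: S + T = 28 + 7 = 35; 35 > 34  holds

The assignment fails constraints 1 and 6.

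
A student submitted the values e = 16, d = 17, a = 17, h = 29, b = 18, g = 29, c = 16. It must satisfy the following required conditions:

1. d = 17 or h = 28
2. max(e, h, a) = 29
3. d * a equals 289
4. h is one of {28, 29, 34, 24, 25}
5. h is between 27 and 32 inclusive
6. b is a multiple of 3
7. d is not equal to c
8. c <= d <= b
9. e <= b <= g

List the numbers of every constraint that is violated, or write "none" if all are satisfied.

Yes — all constraints hold.

1. d = 17 = 17 (first disjunct)  ✔
2. max(16, 29, 17) = 29  ✔
3. d * a = 17 * 17 = 289  ✔
4. h = 29 is in {28, 29, 34, 24, 25}  ✔
5. h = 29 lies in [27, 32]  ✔
6. 18 / 3 = 6, so 3 divides 18  ✔
7. d = 17, c = 16; distinct  ✔
8. values 16 <= 17 <= 18  ✔
9. values 16 <= 18 <= 29  ✔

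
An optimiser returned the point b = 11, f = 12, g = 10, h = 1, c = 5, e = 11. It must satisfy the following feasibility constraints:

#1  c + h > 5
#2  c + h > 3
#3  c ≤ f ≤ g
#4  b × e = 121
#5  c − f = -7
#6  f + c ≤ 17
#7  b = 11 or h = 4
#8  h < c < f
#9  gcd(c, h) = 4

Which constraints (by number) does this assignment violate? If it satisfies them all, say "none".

#1 c + h = 5 + 1 = 6; 6 > 5  ✓
#2 c + h = 5 + 1 = 6; 6 > 3  ✓
#3 values 5, 12, 10; f = 12 is not ≤ g = 10  ✗
#4 b × e = 11 × 11 = 121  ✓
#5 c − f = 5 − 12 = -7  ✓
#6 f + c = 12 + 5 = 17; 17 ≤ 17  ✓
#7 b = 11 = 11 (first disjunct)  ✓
#8 values 1 < 5 < 12  ✓
#9 gcd(5, 1) = 1, not 4  ✗

Violated: 3 and 9.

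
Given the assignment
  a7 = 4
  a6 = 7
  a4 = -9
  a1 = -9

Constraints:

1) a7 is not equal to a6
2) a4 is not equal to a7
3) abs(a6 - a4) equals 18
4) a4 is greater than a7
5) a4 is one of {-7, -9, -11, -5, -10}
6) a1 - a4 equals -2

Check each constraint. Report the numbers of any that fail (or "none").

Constraints 3, 4, 6 are violated.

1) a7 = 4, a6 = 7; distinct — satisfied.
2) a4 = -9, a7 = 4; distinct — satisfied.
3) abs(7 - (-9)) = 16, not 18 — violated.
4) a4 = -9, a7 = 4; -9 ≤ 4 (want >) — violated.
5) a4 = -9 is in {-7, -9, -11, -5, -10} — satisfied.
6) a1 - a4 = -9 - (-9) = 0, not -2 — violated.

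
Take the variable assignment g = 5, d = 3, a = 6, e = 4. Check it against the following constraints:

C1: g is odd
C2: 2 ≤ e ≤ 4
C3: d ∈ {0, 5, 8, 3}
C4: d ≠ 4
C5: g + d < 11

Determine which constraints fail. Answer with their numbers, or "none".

C1: g = 5 is odd — satisfied.
C2: e = 4 lies in [2, 4] — satisfied.
C3: d = 3 is in {0, 5, 8, 3} — satisfied.
C4: d = 3, and 3 ≠ 4 — satisfied.
C5: g + d = 5 + 3 = 8; 8 < 11 — satisfied.

All constraints are satisfied.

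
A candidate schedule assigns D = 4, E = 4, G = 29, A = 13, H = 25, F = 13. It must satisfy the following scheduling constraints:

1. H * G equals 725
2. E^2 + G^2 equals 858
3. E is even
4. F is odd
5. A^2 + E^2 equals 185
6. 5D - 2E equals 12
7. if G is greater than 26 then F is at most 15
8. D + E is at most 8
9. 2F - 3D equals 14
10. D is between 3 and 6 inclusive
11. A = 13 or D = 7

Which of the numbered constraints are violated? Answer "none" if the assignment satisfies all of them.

1. H * G = 25 * 29 = 725 — holds.
2. E^2 + G^2 = 4^2 + 29^2 = 16 + 841 = 857, not 858 — fails.
3. E = 4 is even — holds.
4. F = 13 is odd — holds.
5. A^2 + E^2 = 13^2 + 4^2 = 169 + 16 = 185 — holds.
6. 5D - 2E = 5(4) - 2(4) = 12 — holds.
7. G = 29 > 26, so we need F ≤ 15; F = 13 ≤ 15 — holds.
8. D + E = 4 + 4 = 8; 8 ≤ 8 — holds.
9. 2F - 3D = 2(13) - 3(4) = 14 — holds.
10. D = 4 lies in [3, 6] — holds.
11. A = 13 = 13 (first disjunct) — holds.

The assignment fails constraint 2.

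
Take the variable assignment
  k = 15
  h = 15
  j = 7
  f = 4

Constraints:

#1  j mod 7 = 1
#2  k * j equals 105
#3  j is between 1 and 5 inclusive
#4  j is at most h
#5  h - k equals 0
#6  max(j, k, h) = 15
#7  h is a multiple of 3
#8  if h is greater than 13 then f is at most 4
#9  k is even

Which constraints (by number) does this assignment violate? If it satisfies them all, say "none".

Violated: 1, 3, and 9.

#1 7 mod 7 = 0, not 1  fails
#2 k * j = 15 * 7 = 105  holds
#3 j = 7 is outside [1, 5]  fails
#4 j = 7, h = 15; 7 ≤ 15  holds
#5 h - k = 15 - 15 = 0  holds
#6 max(7, 15, 15) = 15  holds
#7 15 / 3 = 5, so 3 divides 15  holds
#8 h = 15 > 13, so we need f ≤ 4; f = 4 ≤ 4  holds
#9 k = 15 is odd  fails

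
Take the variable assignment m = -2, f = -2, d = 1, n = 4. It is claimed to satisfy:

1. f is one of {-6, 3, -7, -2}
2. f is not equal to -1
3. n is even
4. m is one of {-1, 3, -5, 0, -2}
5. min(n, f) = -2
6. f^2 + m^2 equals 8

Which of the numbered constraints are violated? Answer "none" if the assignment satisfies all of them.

1. f = -2 is in {-6, 3, -7, -2} — holds.
2. f = -2, and -2 ≠ -1 — holds.
3. n = 4 is even — holds.
4. m = -2 is in {-1, 3, -5, 0, -2} — holds.
5. min(4, -2) = -2 — holds.
6. f^2 + m^2 = (-2)^2 + (-2)^2 = 4 + 4 = 8 — holds.

Yes — all constraints hold.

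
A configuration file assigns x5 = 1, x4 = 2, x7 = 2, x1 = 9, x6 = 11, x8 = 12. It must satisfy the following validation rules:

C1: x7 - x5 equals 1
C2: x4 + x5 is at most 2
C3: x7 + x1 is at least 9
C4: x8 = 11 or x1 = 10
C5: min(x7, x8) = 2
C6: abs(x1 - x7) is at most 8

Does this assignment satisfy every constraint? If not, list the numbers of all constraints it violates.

C1: x7 - x5 = 2 - 1 = 1  true
C2: x4 + x5 = 2 + 1 = 3; 3 > 2, bound 2 not met  false
C3: x7 + x1 = 2 + 9 = 11; 11 ≥ 9  true
C4: x8 = 12 ≠ 11 and x1 = 9 ≠ 10; both disjuncts false  false
C5: min(2, 12) = 2  true
C6: abs(9 - 2) = 7; 7 ≤ 8  true

Constraints 2 and 4 do not hold.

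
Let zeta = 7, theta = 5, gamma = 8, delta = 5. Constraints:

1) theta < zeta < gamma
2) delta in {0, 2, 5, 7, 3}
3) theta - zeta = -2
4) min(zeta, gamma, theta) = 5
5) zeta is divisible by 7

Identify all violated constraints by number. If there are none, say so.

1) values 5 < 7 < 8 — holds.
2) delta = 5 is in {0, 2, 5, 7, 3} — holds.
3) theta - zeta = 5 - 7 = -2 — holds.
4) min(7, 8, 5) = 5 — holds.
5) 7 / 7 = 1, so 7 divides 7 — holds.

The assignment satisfies every constraint.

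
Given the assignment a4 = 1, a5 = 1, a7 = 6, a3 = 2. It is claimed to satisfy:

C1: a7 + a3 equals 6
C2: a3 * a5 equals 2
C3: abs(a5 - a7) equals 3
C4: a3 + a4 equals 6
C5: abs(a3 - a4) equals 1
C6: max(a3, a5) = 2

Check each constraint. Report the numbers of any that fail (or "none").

C1: a7 + a3 = 6 + 2 = 8, not 6  ✘
C2: a3 * a5 = 2 * 1 = 2  ✔
C3: abs(1 - 6) = 5, not 3  ✘
C4: a3 + a4 = 2 + 1 = 3, not 6  ✘
C5: abs(2 - 1) = 1  ✔
C6: max(2, 1) = 2  ✔

No — constraints 1, 3, and 4 are not satisfied.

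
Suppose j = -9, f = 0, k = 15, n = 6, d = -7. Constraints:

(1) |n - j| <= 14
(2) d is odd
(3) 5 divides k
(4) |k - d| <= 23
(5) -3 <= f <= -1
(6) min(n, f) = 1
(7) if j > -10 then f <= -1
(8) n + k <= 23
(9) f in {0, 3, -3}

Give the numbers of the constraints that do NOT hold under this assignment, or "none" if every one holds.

No — constraints 1, 5, 6, 7 are not satisfied.

(1) |6 - (-9)| = 15; 15 > 14, exceeds bound 14  ✘
(2) d = -7 is odd  ✔
(3) 15 / 5 = 3, so 5 divides 15  ✔
(4) |15 - (-7)| = 22; 22 ≤ 23  ✔
(5) f = 0 is outside [-3, -1]  ✘
(6) min(6, 0) = 0, not 1  ✘
(7) j = -9 > -10, so we need f ≤ -1; but f = 0 > -1  ✘
(8) n + k = 6 + 15 = 21; 21 ≤ 23  ✔
(9) f = 0 is in {0, 3, -3}  ✔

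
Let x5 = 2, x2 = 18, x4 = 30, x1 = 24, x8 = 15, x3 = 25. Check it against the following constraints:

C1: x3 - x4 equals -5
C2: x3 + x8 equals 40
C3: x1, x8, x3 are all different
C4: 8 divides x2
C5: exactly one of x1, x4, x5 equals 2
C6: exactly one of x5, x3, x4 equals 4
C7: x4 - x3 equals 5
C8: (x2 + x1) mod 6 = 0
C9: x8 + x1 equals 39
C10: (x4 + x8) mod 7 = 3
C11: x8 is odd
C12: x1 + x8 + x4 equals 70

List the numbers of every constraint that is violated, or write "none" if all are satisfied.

C1: x3 - x4 = 25 - 30 = -5  ✓
C2: x3 + x8 = 25 + 15 = 40  ✓
C3: values 24, 15, 25 are pairwise distinct  ✓
C4: 18 = 8*2 + 2, so 8 does not divide 18  ✗
C5: x1=24, x4=30, x5=2; 1 of them equals 2  ✓
C6: x5=2, x3=25, x4=30; 0 of them equal 4, not exactly one  ✗
C7: x4 - x3 = 30 - 25 = 5  ✓
C8: x2 + x1 = 42; 42 mod 6 = 0  ✓
C9: x8 + x1 = 15 + 24 = 39  ✓
C10: x4 + x8 = 45; 45 mod 7 = 3  ✓
C11: x8 = 15 is odd  ✓
C12: x1 + x8 + x4 = 24 + 15 + 30 = 69, not 70  ✗

Constraints 4, 6, and 12 do not hold.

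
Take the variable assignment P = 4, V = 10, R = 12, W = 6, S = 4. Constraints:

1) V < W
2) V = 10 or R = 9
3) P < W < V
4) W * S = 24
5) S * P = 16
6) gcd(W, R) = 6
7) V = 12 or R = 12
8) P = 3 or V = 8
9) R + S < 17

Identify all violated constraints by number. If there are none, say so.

Violated: 1, 8.

1) V = 10, W = 6; 10 ≥ 6 (want <)  no
2) V = 10 = 10 (first disjunct)  yes
3) values 4 < 6 < 10  yes
4) W * S = 6 * 4 = 24  yes
5) S * P = 4 * 4 = 16  yes
6) gcd(6, 12) = 6  yes
7) V = 10 ≠ 12, but R = 12 = 12 (second disjunct)  yes
8) P = 4 ≠ 3 and V = 10 ≠ 8; both disjuncts false  no
9) R + S = 12 + 4 = 16; 16 < 17  yes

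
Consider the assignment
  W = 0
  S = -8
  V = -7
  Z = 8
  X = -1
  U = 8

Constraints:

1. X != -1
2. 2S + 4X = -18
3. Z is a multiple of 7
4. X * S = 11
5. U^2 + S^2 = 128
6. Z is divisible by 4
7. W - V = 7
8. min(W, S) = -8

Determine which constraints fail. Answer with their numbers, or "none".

Constraints 1, 2, 3, and 4 do not hold.

1. X = -1, but -1 is required to differ — fails.
2. 2S + 4X = 2(-8) + 4(-1) = -20, not -18 — fails.
3. 8 = 7*1 + 1, so 7 does not divide 8 — fails.
4. X * S = -1 * (-8) = 8, not 11 — fails.
5. U^2 + S^2 = 8^2 + (-8)^2 = 64 + 64 = 128 — holds.
6. 8 / 4 = 2, so 4 divides 8 — holds.
7. W - V = 0 - (-7) = 7 — holds.
8. min(0, -8) = -8 — holds.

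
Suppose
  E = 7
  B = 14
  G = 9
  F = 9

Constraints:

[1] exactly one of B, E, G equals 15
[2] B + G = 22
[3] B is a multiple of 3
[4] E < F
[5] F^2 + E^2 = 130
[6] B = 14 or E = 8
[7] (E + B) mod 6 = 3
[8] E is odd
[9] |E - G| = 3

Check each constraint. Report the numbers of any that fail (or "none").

Constraints 1, 2, 3, and 9 are violated.

[1] B=14, E=7, G=9; 0 of them equal 15, not exactly one  ✗
[2] B + G = 14 + 9 = 23, not 22  ✗
[3] 14 = 3*4 + 2, so 3 does not divide 14  ✗
[4] E = 7, F = 9; 7 < 9  ✓
[5] F^2 + E^2 = 9^2 + 7^2 = 81 + 49 = 130  ✓
[6] B = 14 = 14 (first disjunct)  ✓
[7] E + B = 21; 21 mod 6 = 3  ✓
[8] E = 7 is odd  ✓
[9] |7 - 9| = 2, not 3  ✗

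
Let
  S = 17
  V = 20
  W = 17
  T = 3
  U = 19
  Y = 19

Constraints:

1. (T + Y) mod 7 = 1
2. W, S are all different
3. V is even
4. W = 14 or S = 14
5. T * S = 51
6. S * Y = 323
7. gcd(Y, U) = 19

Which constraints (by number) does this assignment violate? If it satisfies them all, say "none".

1. T + Y = 22; 22 mod 7 = 1  ✓
2. W = S = 17, not all different  ✗
3. V = 20 is even  ✓
4. W = 17 ≠ 14 and S = 17 ≠ 14; both disjuncts false  ✗
5. T * S = 3 * 17 = 51  ✓
6. S * Y = 17 * 19 = 323  ✓
7. gcd(19, 19) = 19  ✓

The assignment fails constraints 2 and 4.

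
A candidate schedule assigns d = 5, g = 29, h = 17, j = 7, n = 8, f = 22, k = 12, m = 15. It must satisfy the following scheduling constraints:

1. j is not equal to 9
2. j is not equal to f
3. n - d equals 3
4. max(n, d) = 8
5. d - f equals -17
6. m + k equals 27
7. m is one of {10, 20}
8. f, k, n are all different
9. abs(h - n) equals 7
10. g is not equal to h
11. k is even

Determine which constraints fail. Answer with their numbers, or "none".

1. j = 7, and 7 ≠ 9  ✓
2. j = 7, f = 22; distinct  ✓
3. n - d = 8 - 5 = 3  ✓
4. max(8, 5) = 8  ✓
5. d - f = 5 - 22 = -17  ✓
6. m + k = 15 + 12 = 27  ✓
7. m = 15 is not in {10, 20}  ✗
8. values 22, 12, 8 are pairwise distinct  ✓
9. abs(17 - 8) = 9, not 7  ✗
10. g = 29, h = 17; distinct  ✓
11. k = 12 is even  ✓

Constraints 7 and 9 do not hold.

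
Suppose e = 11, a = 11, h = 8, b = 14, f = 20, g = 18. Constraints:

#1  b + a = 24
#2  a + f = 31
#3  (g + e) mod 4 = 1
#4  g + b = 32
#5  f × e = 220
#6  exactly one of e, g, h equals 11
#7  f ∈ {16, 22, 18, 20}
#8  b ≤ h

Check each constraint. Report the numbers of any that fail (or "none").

#1 b + a = 14 + 11 = 25, not 24 — violated.
#2 a + f = 11 + 20 = 31 — satisfied.
#3 g + e = 29; 29 mod 4 = 1 — satisfied.
#4 g + b = 18 + 14 = 32 — satisfied.
#5 f × e = 20 × 11 = 220 — satisfied.
#6 e=11, g=18, h=8; 1 of them equals 11 — satisfied.
#7 f = 20 is in {16, 22, 18, 20} — satisfied.
#8 b = 14, h = 8; 14 > 8 (want ≤) — violated.

Constraints 1, 8 do not hold.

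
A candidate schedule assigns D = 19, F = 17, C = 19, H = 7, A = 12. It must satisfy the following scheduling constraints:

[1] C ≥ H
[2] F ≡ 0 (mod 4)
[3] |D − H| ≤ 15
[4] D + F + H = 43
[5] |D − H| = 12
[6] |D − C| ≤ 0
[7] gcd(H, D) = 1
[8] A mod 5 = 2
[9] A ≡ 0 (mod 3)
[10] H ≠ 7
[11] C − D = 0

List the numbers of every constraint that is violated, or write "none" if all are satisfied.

[1] C = 19, H = 7; 19 ≥ 7 — satisfied.
[2] 17 mod 4 = 1, not 0 — violated.
[3] |19 − 7| = 12; 12 ≤ 15 — satisfied.
[4] D + F + H = 19 + 17 + 7 = 43 — satisfied.
[5] |19 − 7| = 12 — satisfied.
[6] |19 − 19| = 0; 0 ≤ 0 — satisfied.
[7] gcd(7, 19) = 1 — satisfied.
[8] 12 mod 5 = 2 — satisfied.
[9] 12 mod 3 = 0 — satisfied.
[10] H = 7, but 7 is required to differ — violated.
[11] C − D = 19 − 19 = 0 — satisfied.

Constraints 2 and 10 are violated.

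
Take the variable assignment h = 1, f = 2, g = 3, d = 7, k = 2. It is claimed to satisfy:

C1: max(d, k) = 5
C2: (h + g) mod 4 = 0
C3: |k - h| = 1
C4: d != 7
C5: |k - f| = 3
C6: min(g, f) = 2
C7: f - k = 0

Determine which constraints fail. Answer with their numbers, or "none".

The assignment fails constraints 1, 4, and 5.

C1: max(7, 2) = 7, not 5  ✗
C2: h + g = 4; 4 mod 4 = 0  ✓
C3: |2 - 1| = 1  ✓
C4: d = 7, but 7 is required to differ  ✗
C5: |2 - 2| = 0, not 3  ✗
C6: min(3, 2) = 2  ✓
C7: f - k = 2 - 2 = 0  ✓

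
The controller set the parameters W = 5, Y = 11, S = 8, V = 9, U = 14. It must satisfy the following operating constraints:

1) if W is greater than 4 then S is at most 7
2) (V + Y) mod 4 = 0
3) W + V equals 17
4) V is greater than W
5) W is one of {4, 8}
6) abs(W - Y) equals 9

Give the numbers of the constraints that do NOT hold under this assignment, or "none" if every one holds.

1) W = 5 > 4, so we need S ≤ 7; but S = 8 > 7 — violated.
2) V + Y = 20; 20 mod 4 = 0 — satisfied.
3) W + V = 5 + 9 = 14, not 17 — violated.
4) V = 9, W = 5; 9 > 5 — satisfied.
5) W = 5 is not in {4, 8} — violated.
6) abs(5 - 11) = 6, not 9 — violated.

Constraints 1, 3, 5, 6 do not hold.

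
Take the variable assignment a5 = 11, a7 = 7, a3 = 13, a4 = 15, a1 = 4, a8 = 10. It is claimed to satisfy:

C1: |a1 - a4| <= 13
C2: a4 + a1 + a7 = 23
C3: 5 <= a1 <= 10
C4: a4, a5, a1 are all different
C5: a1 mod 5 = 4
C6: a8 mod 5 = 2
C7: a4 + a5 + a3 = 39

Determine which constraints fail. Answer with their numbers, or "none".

Constraints 2, 3, and 6 are violated.

C1: |4 - 15| = 11; 11 ≤ 13  true
C2: a4 + a1 + a7 = 15 + 4 + 7 = 26, not 23  false
C3: a1 = 4 is outside [5, 10]  false
C4: values 15, 11, 4 are pairwise distinct  true
C5: 4 mod 5 = 4  true
C6: 10 mod 5 = 0, not 2  false
C7: a4 + a5 + a3 = 15 + 11 + 13 = 39  true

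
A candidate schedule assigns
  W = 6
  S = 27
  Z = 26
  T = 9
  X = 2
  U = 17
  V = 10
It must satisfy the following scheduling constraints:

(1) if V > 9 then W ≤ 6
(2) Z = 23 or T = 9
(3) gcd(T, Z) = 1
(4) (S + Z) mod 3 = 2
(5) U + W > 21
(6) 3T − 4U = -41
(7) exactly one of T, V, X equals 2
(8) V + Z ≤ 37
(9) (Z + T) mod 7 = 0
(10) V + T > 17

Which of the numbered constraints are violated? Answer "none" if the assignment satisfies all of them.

(1) V = 10 > 9, so we need W ≤ 6; W = 6 ≤ 6  true
(2) Z = 26 ≠ 23, but T = 9 = 9 (second disjunct)  true
(3) gcd(9, 26) = 1  true
(4) S + Z = 53; 53 mod 3 = 2  true
(5) U + W = 17 + 6 = 23; 23 > 21  true
(6) 3T − 4U = 3(9) − 4(17) = -41  true
(7) T=9, V=10, X=2; 1 of them equals 2  true
(8) V + Z = 10 + 26 = 36; 36 ≤ 37  true
(9) Z + T = 35; 35 mod 7 = 0  true
(10) V + T = 10 + 9 = 19; 19 > 17  true

Yes — all constraints hold.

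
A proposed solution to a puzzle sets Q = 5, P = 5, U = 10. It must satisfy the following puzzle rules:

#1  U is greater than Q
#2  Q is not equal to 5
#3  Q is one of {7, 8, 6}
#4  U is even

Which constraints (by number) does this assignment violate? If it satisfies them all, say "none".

#1 U = 10, Q = 5; 10 > 5 — holds.
#2 Q = 5, but 5 is required to differ — does not hold.
#3 Q = 5 is not in {7, 8, 6} — does not hold.
#4 U = 10 is even — holds.

The assignment fails constraints 2, 3.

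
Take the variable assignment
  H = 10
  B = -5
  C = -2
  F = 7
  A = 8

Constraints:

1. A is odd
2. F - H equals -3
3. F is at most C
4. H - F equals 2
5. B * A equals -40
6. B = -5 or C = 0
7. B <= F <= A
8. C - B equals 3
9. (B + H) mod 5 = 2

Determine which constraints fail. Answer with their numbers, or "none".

Constraints 1, 3, 4, and 9 do not hold.

1. A = 8 is even  FAIL
2. F - H = 7 - 10 = -3  OK
3. F = 7, C = -2; 7 > -2 (want ≤)  FAIL
4. H - F = 10 - 7 = 3, not 2  FAIL
5. B * A = -5 * 8 = -40  OK
6. B = -5 = -5 (first disjunct)  OK
7. values -5 <= 7 <= 8  OK
8. C - B = -2 - (-5) = 3  OK
9. B + H = 5; 5 mod 5 = 0, not 2  FAIL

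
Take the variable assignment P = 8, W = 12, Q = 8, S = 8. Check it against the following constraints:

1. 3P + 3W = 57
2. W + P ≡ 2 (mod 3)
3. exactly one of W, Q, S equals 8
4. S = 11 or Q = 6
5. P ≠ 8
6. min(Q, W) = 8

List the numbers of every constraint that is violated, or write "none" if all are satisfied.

Constraints 1, 3, 4, and 5 do not hold.

1. 3P + 3W = 3(8) + 3(12) = 60, not 57  FAIL
2. W + P = 20; 20 mod 3 = 2  OK
3. W=12, Q=8, S=8; 2 of them equal 8, not exactly one  FAIL
4. S = 8 ≠ 11 and Q = 8 ≠ 6; both disjuncts false  FAIL
5. P = 8, but 8 is required to differ  FAIL
6. min(8, 12) = 8  OK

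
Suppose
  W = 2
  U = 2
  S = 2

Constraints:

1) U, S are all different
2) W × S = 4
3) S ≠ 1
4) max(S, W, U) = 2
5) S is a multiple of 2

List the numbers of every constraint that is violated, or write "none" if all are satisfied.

1) U = S = 2, not all different  no
2) W × S = 2 × 2 = 4  yes
3) S = 2, and 2 ≠ 1  yes
4) max(2, 2, 2) = 2  yes
5) 2 / 2 = 1, so 2 divides 2  yes

Constraint 1 does not hold.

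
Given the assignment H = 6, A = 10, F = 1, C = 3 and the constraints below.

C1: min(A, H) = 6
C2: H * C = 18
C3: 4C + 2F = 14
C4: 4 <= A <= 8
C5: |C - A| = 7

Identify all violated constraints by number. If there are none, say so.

The assignment fails constraint 4.

C1: min(10, 6) = 6 — holds.
C2: H * C = 6 * 3 = 18 — holds.
C3: 4C + 2F = 4(3) + 2(1) = 14 — holds.
C4: A = 10 is outside [4, 8] — fails.
C5: |3 - 10| = 7 — holds.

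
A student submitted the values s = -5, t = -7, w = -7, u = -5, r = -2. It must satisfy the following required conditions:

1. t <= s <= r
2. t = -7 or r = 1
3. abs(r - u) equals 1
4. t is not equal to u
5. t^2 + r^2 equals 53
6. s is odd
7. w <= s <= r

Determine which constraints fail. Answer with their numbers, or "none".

Constraint 3 does not hold.

1. values -7 <= -5 <= -2 — satisfied.
2. t = -7 = -7 (first disjunct) — satisfied.
3. abs(-2 - (-5)) = 3, not 1 — violated.
4. t = -7, u = -5; distinct — satisfied.
5. t^2 + r^2 = (-7)^2 + (-2)^2 = 49 + 4 = 53 — satisfied.
6. s = -5 is odd — satisfied.
7. values -7 <= -5 <= -2 — satisfied.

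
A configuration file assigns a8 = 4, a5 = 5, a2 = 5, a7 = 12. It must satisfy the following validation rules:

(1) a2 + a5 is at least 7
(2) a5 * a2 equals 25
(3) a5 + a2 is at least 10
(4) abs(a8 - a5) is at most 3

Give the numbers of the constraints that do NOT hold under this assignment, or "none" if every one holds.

(1) a2 + a5 = 5 + 5 = 10; 10 ≥ 7 — holds.
(2) a5 * a2 = 5 * 5 = 25 — holds.
(3) a5 + a2 = 5 + 5 = 10; 10 ≥ 10 — holds.
(4) abs(4 - 5) = 1; 1 ≤ 3 — holds.

None — every constraint holds.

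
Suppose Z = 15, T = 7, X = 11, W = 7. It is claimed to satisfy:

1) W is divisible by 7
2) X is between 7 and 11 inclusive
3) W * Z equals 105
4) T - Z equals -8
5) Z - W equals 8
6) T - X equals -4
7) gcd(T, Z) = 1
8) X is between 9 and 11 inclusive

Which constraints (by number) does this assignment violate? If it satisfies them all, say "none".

1) 7 / 7 = 1, so 7 divides 7  yes
2) X = 11 lies in [7, 11]  yes
3) W * Z = 7 * 15 = 105  yes
4) T - Z = 7 - 15 = -8  yes
5) Z - W = 15 - 7 = 8  yes
6) T - X = 7 - 11 = -4  yes
7) gcd(7, 15) = 1  yes
8) X = 11 lies in [9, 11]  yes

No violations.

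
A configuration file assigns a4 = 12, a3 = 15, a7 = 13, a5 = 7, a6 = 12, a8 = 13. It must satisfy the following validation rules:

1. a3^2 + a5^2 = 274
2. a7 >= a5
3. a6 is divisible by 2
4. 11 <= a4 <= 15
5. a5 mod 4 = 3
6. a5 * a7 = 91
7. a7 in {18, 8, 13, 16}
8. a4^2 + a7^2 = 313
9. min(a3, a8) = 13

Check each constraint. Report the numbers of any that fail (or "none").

1. a3^2 + a5^2 = 15^2 + 7^2 = 225 + 49 = 274  ✔
2. a7 = 13, a5 = 7; 13 ≥ 7  ✔
3. 12 / 2 = 6, so 2 divides 12  ✔
4. a4 = 12 lies in [11, 15]  ✔
5. 7 mod 4 = 3  ✔
6. a5 * a7 = 7 * 13 = 91  ✔
7. a7 = 13 is in {18, 8, 13, 16}  ✔
8. a4^2 + a7^2 = 12^2 + 13^2 = 144 + 169 = 313  ✔
9. min(15, 13) = 13  ✔

None — every constraint holds.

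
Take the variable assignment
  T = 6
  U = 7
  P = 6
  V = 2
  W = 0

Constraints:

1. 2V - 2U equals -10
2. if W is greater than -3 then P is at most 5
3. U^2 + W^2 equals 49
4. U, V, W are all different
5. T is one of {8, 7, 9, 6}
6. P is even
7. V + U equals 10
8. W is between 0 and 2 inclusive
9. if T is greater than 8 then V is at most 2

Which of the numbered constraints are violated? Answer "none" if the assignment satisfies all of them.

The assignment fails constraints 2 and 7.

1. 2V - 2U = 2(2) - 2(7) = -10 — OK.
2. W = 0 > -3, so we need P ≤ 5; but P = 6 > 5 — violated.
3. U^2 + W^2 = 7^2 + 0^2 = 49 + 0 = 49 — OK.
4. values 7, 2, 0 are pairwise distinct — OK.
5. T = 6 is in {8, 7, 9, 6} — OK.
6. P = 6 is even — OK.
7. V + U = 2 + 7 = 9, not 10 — violated.
8. W = 0 lies in [0, 2] — OK.
9. T = 6, not > 8; antecedent false, conditional vacuously true — OK.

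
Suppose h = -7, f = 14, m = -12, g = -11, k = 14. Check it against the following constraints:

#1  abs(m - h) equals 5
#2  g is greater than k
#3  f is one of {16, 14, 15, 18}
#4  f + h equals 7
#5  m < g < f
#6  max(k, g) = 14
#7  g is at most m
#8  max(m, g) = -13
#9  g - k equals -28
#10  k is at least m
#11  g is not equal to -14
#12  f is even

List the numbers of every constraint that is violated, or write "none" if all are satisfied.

Violated: 2, 7, 8, 9.

#1 abs(-12 - (-7)) = 5  true
#2 g = -11, k = 14; -11 ≤ 14 (want >)  false
#3 f = 14 is in {16, 14, 15, 18}  true
#4 f + h = 14 + (-7) = 7  true
#5 values -12 < -11 < 14  true
#6 max(14, -11) = 14  true
#7 g = -11, m = -12; -11 > -12 (want ≤)  false
#8 max(-12, -11) = -11, not -13  false
#9 g - k = -11 - 14 = -25, not -28  false
#10 k = 14, m = -12; 14 ≥ -12  true
#11 g = -11, and -11 ≠ -14  true
#12 f = 14 is even  true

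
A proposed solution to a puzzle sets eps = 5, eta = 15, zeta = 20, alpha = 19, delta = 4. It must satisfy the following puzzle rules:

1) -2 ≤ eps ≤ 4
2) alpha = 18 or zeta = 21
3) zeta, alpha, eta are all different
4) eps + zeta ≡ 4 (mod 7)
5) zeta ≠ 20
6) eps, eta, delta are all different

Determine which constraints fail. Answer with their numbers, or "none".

No — constraints 1, 2, 5 are not satisfied.

1) eps = 5 is outside [-2, 4] — violated.
2) alpha = 19 ≠ 18 and zeta = 20 ≠ 21; both disjuncts false — violated.
3) values 20, 19, 15 are pairwise distinct — satisfied.
4) eps + zeta = 25; 25 mod 7 = 4 — satisfied.
5) zeta = 20, but 20 is required to differ — violated.
6) values 5, 15, 4 are pairwise distinct — satisfied.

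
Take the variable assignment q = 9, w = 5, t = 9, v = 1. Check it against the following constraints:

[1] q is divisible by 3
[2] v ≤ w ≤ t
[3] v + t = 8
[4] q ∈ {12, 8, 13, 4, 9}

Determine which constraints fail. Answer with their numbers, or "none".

Violated: 3.

[1] 9 / 3 = 3, so 3 divides 9  ✔
[2] values 1 ≤ 5 ≤ 9  ✔
[3] v + t = 1 + 9 = 10, not 8  ✘
[4] q = 9 is in {12, 8, 13, 4, 9}  ✔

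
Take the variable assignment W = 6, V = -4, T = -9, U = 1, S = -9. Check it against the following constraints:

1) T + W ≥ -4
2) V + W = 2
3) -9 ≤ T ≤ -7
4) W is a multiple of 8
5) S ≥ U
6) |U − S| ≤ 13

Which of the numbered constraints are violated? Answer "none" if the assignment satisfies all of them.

Constraints 4 and 5 are violated.

1) T + W = -9 + 6 = -3; -3 ≥ -4 — satisfied.
2) V + W = -4 + 6 = 2 — satisfied.
3) T = -9 lies in [-9, -7] — satisfied.
4) 6 = 8×0 + 6, so 8 does not divide 6 — violated.
5) S = -9, U = 1; -9 < 1 (want ≥) — violated.
6) |1 − (-9)| = 10; 10 ≤ 13 — satisfied.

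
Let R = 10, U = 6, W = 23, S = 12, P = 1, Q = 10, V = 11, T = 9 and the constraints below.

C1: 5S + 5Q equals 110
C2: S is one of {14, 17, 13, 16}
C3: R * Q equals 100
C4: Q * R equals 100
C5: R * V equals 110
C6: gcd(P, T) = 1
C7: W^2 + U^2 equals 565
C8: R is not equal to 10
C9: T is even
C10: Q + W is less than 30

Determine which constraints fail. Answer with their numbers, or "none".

C1: 5S + 5Q = 5(12) + 5(10) = 110 — holds.
C2: S = 12 is not in {14, 17, 13, 16} — fails.
C3: R * Q = 10 * 10 = 100 — holds.
C4: Q * R = 10 * 10 = 100 — holds.
C5: R * V = 10 * 11 = 110 — holds.
C6: gcd(1, 9) = 1 — holds.
C7: W^2 + U^2 = 23^2 + 6^2 = 529 + 36 = 565 — holds.
C8: R = 10, but 10 is required to differ — fails.
C9: T = 9 is odd — fails.
C10: Q + W = 10 + 23 = 33; 33 ≥ 30, bound 30 not met — fails.

Constraints 2, 8, 9, and 10 do not hold.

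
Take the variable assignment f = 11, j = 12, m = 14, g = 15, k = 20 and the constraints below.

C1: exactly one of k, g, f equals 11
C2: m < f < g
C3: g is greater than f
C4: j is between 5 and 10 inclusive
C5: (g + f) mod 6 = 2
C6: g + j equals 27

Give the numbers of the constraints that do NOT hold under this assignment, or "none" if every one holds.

C1: k=20, g=15, f=11; 1 of them equals 11  ✔
C2: values 14, 11, 15; m = 14 is not < f = 11  ✘
C3: g = 15, f = 11; 15 > 11  ✔
C4: j = 12 is outside [5, 10]  ✘
C5: g + f = 26; 26 mod 6 = 2  ✔
C6: g + j = 15 + 12 = 27  ✔

Constraints 2, 4 do not hold.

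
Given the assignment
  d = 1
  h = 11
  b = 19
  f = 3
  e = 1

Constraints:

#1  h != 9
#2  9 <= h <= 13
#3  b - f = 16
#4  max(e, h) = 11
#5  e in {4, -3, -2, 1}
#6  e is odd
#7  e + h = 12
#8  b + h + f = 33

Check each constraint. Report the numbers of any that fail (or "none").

None — every constraint holds.

#1 h = 11, and 11 ≠ 9 — holds.
#2 h = 11 lies in [9, 13] — holds.
#3 b - f = 19 - 3 = 16 — holds.
#4 max(1, 11) = 11 — holds.
#5 e = 1 is in {4, -3, -2, 1} — holds.
#6 e = 1 is odd — holds.
#7 e + h = 1 + 11 = 12 — holds.
#8 b + h + f = 19 + 11 + 3 = 33 — holds.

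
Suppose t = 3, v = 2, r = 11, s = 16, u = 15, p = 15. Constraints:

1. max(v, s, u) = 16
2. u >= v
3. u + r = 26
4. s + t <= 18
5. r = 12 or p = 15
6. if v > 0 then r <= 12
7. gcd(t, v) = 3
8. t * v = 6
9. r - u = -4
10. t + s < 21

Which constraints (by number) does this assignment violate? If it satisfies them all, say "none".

1. max(2, 16, 15) = 16 — holds.
2. u = 15, v = 2; 15 ≥ 2 — holds.
3. u + r = 15 + 11 = 26 — holds.
4. s + t = 16 + 3 = 19; 19 > 18, bound 18 not met — fails.
5. r = 11 ≠ 12, but p = 15 = 15 (second disjunct) — holds.
6. v = 2 > 0, so we need r ≤ 12; r = 11 ≤ 12 — holds.
7. gcd(3, 2) = 1, not 3 — fails.
8. t * v = 3 * 2 = 6 — holds.
9. r - u = 11 - 15 = -4 — holds.
10. t + s = 3 + 16 = 19; 19 < 21 — holds.

The assignment fails constraints 4, 7.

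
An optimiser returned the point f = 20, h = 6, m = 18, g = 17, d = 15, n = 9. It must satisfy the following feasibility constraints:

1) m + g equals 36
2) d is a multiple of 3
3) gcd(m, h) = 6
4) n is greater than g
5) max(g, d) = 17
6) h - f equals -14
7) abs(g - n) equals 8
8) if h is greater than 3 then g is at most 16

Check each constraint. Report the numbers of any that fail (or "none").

The assignment fails constraints 1, 4, 8.

1) m + g = 18 + 17 = 35, not 36 — violated.
2) 15 / 3 = 5, so 3 divides 15 — satisfied.
3) gcd(18, 6) = 6 — satisfied.
4) n = 9, g = 17; 9 ≤ 17 (want >) — violated.
5) max(17, 15) = 17 — satisfied.
6) h - f = 6 - 20 = -14 — satisfied.
7) abs(17 - 9) = 8 — satisfied.
8) h = 6 > 3, so we need g ≤ 16; but g = 17 > 16 — violated.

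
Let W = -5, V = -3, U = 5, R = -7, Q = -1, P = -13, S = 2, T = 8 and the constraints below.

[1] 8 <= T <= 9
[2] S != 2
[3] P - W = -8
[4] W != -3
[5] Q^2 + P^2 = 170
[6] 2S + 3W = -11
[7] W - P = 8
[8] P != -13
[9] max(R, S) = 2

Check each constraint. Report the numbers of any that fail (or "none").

Violated: 2 and 8.

[1] T = 8 lies in [8, 9]  yes
[2] S = 2, but 2 is required to differ  no
[3] P - W = -13 - (-5) = -8  yes
[4] W = -5, and -5 ≠ -3  yes
[5] Q^2 + P^2 = (-1)^2 + (-13)^2 = 1 + 169 = 170  yes
[6] 2S + 3W = 2(2) + 3(-5) = -11  yes
[7] W - P = -5 - (-13) = 8  yes
[8] P = -13, but -13 is required to differ  no
[9] max(-7, 2) = 2  yes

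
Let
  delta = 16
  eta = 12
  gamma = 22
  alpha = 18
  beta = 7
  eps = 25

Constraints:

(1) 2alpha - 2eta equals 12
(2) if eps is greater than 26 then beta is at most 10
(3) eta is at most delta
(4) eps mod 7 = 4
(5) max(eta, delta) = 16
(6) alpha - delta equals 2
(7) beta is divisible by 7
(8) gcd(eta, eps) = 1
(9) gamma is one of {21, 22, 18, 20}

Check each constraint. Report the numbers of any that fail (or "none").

(1) 2alpha - 2eta = 2(18) - 2(12) = 12 — holds.
(2) eps = 25, not > 26; antecedent false, conditional vacuously true — holds.
(3) eta = 12, delta = 16; 12 ≤ 16 — holds.
(4) 25 mod 7 = 4 — holds.
(5) max(12, 16) = 16 — holds.
(6) alpha - delta = 18 - 16 = 2 — holds.
(7) 7 / 7 = 1, so 7 divides 7 — holds.
(8) gcd(12, 25) = 1 — holds.
(9) gamma = 22 is in {21, 22, 18, 20} — holds.

None — every constraint holds.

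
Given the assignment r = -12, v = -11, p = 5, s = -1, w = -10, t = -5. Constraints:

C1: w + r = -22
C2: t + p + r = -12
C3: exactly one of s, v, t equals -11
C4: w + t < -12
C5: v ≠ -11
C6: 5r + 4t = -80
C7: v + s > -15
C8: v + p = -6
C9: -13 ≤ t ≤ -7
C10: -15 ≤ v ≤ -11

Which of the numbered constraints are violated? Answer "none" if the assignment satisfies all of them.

C1: w + r = -10 + (-12) = -22 — satisfied.
C2: t + p + r = -5 + 5 + (-12) = -12 — satisfied.
C3: s=-1, v=-11, t=-5; 1 of them equals -11 — satisfied.
C4: w + t = -10 + (-5) = -15; -15 < -12 — satisfied.
C5: v = -11, but -11 is required to differ — violated.
C6: 5r + 4t = 5(-12) + 4(-5) = -80 — satisfied.
C7: v + s = -11 + (-1) = -12; -12 > -15 — satisfied.
C8: v + p = -11 + 5 = -6 — satisfied.
C9: t = -5 is outside [-13, -7] — violated.
C10: v = -11 lies in [-15, -11] — satisfied.

Constraints 5 and 9 are violated.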